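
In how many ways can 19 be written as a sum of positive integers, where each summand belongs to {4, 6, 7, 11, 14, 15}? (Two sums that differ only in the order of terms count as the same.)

4

Listing the qualifying partitions of 19:
4 + 15
4 + 4 + 11
6 + 6 + 7
4 + 4 + 4 + 7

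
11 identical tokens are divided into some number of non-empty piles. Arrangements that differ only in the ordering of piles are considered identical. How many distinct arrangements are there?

56

A partial list (first 12 by largest part):
11
10,1
9,2
9,1,1
8,3
8,2,1
8,1,1,1
7,4
7,3,1
7,2,2
7,2,1,1
7,1,1,1,1
…and 44 more, for 56 total.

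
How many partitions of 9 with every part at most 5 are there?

Listing the qualifying partitions of 9:
5 + 4
5 + 3 + 1
5 + 2 + 2
5 + 2 + 1 + 1
5 + 1 + 1 + 1 + 1
4 + 4 + 1
4 + 3 + 2
4 + 3 + 1 + 1
4 + 2 + 2 + 1
4 + 2 + 1 + 1 + 1
4 + 1 + 1 + 1 + 1 + 1
3 + 3 + 3
3 + 3 + 2 + 1
3 + 3 + 1 + 1 + 1
3 + 2 + 2 + 2
3 + 2 + 2 + 1 + 1
3 + 2 + 1 + 1 + 1 + 1
3 + 1 + 1 + 1 + 1 + 1 + 1
2 + 2 + 2 + 2 + 1
2 + 2 + 2 + 1 + 1 + 1
2 + 2 + 1 + 1 + 1 + 1 + 1
2 + 1 + 1 + 1 + 1 + 1 + 1 + 1
1 + 1 + 1 + 1 + 1 + 1 + 1 + 1 + 1
Counting gives 23.

23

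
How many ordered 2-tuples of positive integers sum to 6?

5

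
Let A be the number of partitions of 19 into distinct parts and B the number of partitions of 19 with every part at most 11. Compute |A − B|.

Partitions of 19 into distinct parts: 54.
Partitions of 19 with every part at most 11: 445.
|54 − 445| = 391.

391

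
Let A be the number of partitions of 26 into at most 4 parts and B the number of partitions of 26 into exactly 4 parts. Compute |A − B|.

Partitions of 26 into at most 4 parts: 206.
Partitions of 26 into exactly 4 parts: 136.
|206 − 136| = 70.

70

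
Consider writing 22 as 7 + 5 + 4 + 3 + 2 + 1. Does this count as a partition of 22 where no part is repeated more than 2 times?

The parts sum to 22, and the condition 'no summand is used more than 2 times' holds.

Yes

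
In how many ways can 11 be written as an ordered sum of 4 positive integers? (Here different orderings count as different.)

120

Equivalently, choose which 3 of the 10 gaps become plus signs: C(10,3) = 120.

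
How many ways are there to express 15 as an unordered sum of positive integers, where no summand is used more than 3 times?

105

Direct enumeration gives 105 partitions.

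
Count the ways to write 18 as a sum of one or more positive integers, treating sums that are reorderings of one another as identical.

Direct enumeration gives 385 partitions.

385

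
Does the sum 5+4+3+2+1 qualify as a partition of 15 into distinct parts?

The parts sum to 15, and the condition 'all summands are distinct' holds.

Yes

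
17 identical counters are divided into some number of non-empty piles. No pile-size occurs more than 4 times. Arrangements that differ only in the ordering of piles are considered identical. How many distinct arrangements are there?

There are 205 such partitions.

205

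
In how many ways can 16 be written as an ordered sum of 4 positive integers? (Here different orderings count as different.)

455

By stars and bars with positive parts, the count is C(15,3) = 455.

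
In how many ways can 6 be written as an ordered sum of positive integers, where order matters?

32

The number of compositions of n is 2^(n−1); here 2^5 = 32.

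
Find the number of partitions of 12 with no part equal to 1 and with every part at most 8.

18

The partitions of 12 that satisfy the conditions:
8,4
8,2,2
7,5
7,3,2
6,6
6,4,2
6,3,3
6,2,2,2
5,5,2
5,4,3
5,3,2,2
4,4,4
4,4,2,2
4,3,3,2
4,2,2,2,2
3,3,3,3
3,3,2,2,2
2,2,2,2,2,2
That's 18 in total.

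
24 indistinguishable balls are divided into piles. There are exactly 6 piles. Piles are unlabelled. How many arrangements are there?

199

Counting exhaustively, 199 partitions satisfy the conditions.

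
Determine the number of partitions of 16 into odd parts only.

32

A partial list (first 12 by largest part):
15,1
13,3
13,1,1,1
11,5
11,3,1,1
11,1,1,1,1,1
9,7
9,5,1,1
9,3,3,1
9,3,1,1,1,1
9,1,1,1,1,1,1,1
7,7,1,1
…and 20 more, for 32 total.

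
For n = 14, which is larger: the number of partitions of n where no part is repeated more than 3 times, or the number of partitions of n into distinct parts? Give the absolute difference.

60

Partitions of 14 where no part is repeated more than 3 times: 82.
Partitions of 14 into distinct parts: 22.
|82 − 22| = 60.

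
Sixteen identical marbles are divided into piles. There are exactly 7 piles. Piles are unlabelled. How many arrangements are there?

There are too many to list fully; the first 12 (by largest part) are:
10, 1, 1, 1, 1, 1, 1
9, 2, 1, 1, 1, 1, 1
8, 3, 1, 1, 1, 1, 1
8, 2, 2, 1, 1, 1, 1
7, 4, 1, 1, 1, 1, 1
7, 3, 2, 1, 1, 1, 1
7, 2, 2, 2, 1, 1, 1
6, 5, 1, 1, 1, 1, 1
6, 4, 2, 1, 1, 1, 1
6, 3, 3, 1, 1, 1, 1
6, 3, 2, 2, 1, 1, 1
6, 2, 2, 2, 2, 1, 1
…and 16 more, for 28 total.

28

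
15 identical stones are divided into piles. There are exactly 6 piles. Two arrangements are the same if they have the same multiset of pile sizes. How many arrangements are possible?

26

A partial list (first 12 by largest part):
10,1,1,1,1,1
9,2,1,1,1,1
8,3,1,1,1,1
8,2,2,1,1,1
7,4,1,1,1,1
7,3,2,1,1,1
7,2,2,2,1,1
6,5,1,1,1,1
6,4,2,1,1,1
6,3,3,1,1,1
6,3,2,2,1,1
6,2,2,2,2,1
…and 14 more, for 26 total.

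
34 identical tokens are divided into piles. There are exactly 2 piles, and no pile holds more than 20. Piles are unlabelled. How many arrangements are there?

Listing the qualifying partitions of 34:
20, 14
19, 15
18, 16
17, 17
That's 4 in total.

4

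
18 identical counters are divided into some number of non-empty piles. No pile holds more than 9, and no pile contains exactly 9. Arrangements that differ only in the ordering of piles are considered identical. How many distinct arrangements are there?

Systematic enumeration (by largest part, then next-largest, …) yields 288.

288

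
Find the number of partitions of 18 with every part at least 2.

88

Systematic enumeration (by largest part, then next-largest, …) yields 88.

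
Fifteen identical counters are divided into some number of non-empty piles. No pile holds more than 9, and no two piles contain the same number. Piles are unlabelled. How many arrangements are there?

17

Enumerating:
6,9
1,5,9
2,4,9
1,2,3,9
7,8
1,6,8
2,5,8
3,4,8
1,2,4,8
2,6,7
3,5,7
1,2,5,7
1,3,4,7
4,5,6
1,3,5,6
2,3,4,6
1,2,3,4,5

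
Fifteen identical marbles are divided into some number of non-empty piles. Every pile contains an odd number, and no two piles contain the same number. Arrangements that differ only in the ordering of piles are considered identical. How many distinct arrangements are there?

Listing the qualifying partitions of 15:
15
11, 3, 1
9, 5, 1
7, 5, 3
That's 4 in total.

4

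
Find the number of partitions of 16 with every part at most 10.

A full systematic count gives 212.

212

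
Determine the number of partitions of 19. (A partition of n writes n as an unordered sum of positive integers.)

There are 490 such partitions.

490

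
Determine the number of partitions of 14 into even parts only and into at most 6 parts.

14

The partitions of 14 that satisfy the conditions:
14
12 + 2
10 + 4
10 + 2 + 2
8 + 6
8 + 4 + 2
8 + 2 + 2 + 2
6 + 6 + 2
6 + 4 + 4
6 + 4 + 2 + 2
6 + 2 + 2 + 2 + 2
4 + 4 + 4 + 2
4 + 4 + 2 + 2 + 2
4 + 2 + 2 + 2 + 2 + 2
That's 14 in total.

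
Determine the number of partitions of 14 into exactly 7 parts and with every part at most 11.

15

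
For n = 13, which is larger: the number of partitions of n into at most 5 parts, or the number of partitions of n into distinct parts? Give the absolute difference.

Partitions of 13 into at most 5 parts: 57.
Partitions of 13 into distinct parts: 18.
|57 − 18| = 39.

39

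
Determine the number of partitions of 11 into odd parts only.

They are:
11
1,1,9
1,3,7
1,1,1,1,7
1,5,5
3,3,5
1,1,1,3,5
1,1,1,1,1,1,5
1,1,3,3,3
1,1,1,1,1,3,3
1,1,1,1,1,1,1,1,3
1,1,1,1,1,1,1,1,1,1,1

12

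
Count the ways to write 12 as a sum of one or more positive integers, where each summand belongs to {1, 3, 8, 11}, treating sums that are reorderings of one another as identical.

8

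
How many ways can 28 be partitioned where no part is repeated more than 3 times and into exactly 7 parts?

Systematic enumeration (by largest part, then next-largest, …) yields 316.

316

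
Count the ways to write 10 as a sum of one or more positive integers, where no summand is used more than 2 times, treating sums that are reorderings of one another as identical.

Listing the qualifying partitions of 10:
10
9 + 1
8 + 2
8 + 1 + 1
7 + 3
7 + 2 + 1
6 + 4
6 + 3 + 1
6 + 2 + 2
6 + 2 + 1 + 1
5 + 5
5 + 4 + 1
5 + 3 + 2
5 + 3 + 1 + 1
5 + 2 + 2 + 1
4 + 4 + 2
4 + 4 + 1 + 1
4 + 3 + 3
4 + 3 + 2 + 1
4 + 2 + 2 + 1 + 1
3 + 3 + 2 + 2
3 + 3 + 2 + 1 + 1
That's 22 in total.

22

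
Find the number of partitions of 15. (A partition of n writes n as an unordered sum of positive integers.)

A full systematic count gives 176.

176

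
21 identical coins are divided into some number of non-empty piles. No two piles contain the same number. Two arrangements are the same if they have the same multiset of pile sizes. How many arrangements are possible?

Systematic enumeration (by largest part, then next-largest, …) yields 76.

76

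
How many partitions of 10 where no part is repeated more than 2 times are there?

Listing the qualifying partitions of 10:
10
9,1
8,2
8,1,1
7,3
7,2,1
6,4
6,3,1
6,2,2
6,2,1,1
5,5
5,4,1
5,3,2
5,3,1,1
5,2,2,1
4,4,2
4,4,1,1
4,3,3
4,3,2,1
4,2,2,1,1
3,3,2,2
3,3,2,1,1

22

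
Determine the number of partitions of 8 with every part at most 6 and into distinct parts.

The partitions of 8 that satisfy the conditions:
6+2
5+3
5+2+1
4+3+1

4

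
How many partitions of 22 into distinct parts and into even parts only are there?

12

The partitions of 22 that satisfy the conditions:
22
20,2
18,4
16,6
16,4,2
14,8
14,6,2
12,10
12,8,2
12,6,4
10,8,4
10,6,4,2
That's 12 in total.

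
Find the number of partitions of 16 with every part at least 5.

Listing the qualifying partitions of 16:
16
11+5
10+6
9+7
8+8
6+5+5
That's 6 in total.

6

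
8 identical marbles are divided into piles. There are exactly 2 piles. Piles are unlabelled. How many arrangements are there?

They are:
7,1
6,2
5,3
4,4
That's 4 in total.

4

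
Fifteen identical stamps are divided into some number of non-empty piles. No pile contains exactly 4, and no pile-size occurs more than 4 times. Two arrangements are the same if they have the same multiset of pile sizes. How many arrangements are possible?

There are 83 such partitions.

83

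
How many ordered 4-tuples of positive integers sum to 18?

Place 3 bars in the 17 internal gaps of a row of 18 dots: C(17,3) = 680.

680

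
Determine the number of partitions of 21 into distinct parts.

Direct enumeration gives 76 partitions.

76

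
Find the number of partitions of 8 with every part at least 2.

Enumerating:
8
2+6
3+5
4+4
2+2+4
2+3+3
2+2+2+2

7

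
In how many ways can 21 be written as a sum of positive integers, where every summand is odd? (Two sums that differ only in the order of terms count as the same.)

76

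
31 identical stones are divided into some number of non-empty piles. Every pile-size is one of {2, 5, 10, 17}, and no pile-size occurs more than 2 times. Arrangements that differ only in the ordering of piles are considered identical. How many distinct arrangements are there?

Listing the qualifying partitions of 31:
17, 10, 2, 2
17, 5, 5, 2, 2
Counting gives 2.

2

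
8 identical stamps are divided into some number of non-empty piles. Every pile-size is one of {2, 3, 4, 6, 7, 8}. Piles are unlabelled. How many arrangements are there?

6

Enumerating:
8
6,2
4,4
4,2,2
3,3,2
2,2,2,2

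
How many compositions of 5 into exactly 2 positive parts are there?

4

Place 1 bars in the 4 internal gaps of a row of 5 dots: C(4,1) = 4.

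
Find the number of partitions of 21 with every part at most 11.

695

Direct enumeration gives 695 partitions.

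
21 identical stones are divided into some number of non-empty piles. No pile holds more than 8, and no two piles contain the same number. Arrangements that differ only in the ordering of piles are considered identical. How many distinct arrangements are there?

13

They are:
8+7+6
8+7+5+1
8+7+4+2
8+7+3+2+1
8+6+5+2
8+6+4+3
8+6+4+2+1
8+5+4+3+1
7+6+5+3
7+6+5+2+1
7+6+4+3+1
7+5+4+3+2
6+5+4+3+2+1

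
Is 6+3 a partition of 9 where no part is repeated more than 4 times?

Yes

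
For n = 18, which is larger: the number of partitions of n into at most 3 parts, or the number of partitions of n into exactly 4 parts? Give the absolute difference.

Partitions of 18 into at most 3 parts: 37.
Partitions of 18 into exactly 4 parts: 47.
|37 − 47| = 10.

10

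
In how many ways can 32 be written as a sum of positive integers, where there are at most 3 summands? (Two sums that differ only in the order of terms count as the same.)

102

There are 102 such partitions.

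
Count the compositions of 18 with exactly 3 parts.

136

Equivalently, choose which 2 of the 17 gaps become plus signs: C(17,2) = 136.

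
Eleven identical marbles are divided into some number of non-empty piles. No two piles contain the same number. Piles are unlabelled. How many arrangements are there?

Enumerating:
11
10+1
9+2
8+3
8+2+1
7+4
7+3+1
6+5
6+4+1
6+3+2
5+4+2
5+3+2+1
That's 12 in total.

12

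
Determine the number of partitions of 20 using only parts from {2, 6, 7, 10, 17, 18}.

10

They are:
18,2
10,10
10,6,2,2
10,2,2,2,2,2
7,7,6
7,7,2,2,2
6,6,6,2
6,6,2,2,2,2
6,2,2,2,2,2,2,2
2,2,2,2,2,2,2,2,2,2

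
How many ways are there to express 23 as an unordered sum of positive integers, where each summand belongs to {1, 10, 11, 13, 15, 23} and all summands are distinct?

2

Listing the qualifying partitions of 23:
23
13+10
That's 2 in total.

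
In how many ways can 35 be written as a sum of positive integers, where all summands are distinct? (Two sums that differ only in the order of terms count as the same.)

585

Direct enumeration gives 585 partitions.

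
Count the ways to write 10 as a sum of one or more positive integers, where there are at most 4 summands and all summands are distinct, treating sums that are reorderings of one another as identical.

10

They are:
10
9+1
8+2
7+3
7+2+1
6+4
6+3+1
5+4+1
5+3+2
4+3+2+1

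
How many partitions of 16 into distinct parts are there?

A partial list (first 12 by largest part):
16
1 + 15
2 + 14
3 + 13
1 + 2 + 13
4 + 12
1 + 3 + 12
5 + 11
1 + 4 + 11
2 + 3 + 11
6 + 10
1 + 5 + 10
…and 20 more, for 32 total.

32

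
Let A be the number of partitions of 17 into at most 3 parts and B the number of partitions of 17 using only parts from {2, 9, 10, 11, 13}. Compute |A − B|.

Partitions of 17 into at most 3 parts: 33.
Partitions of 17 using only parts from {2, 9, 10, 11, 13}: 3.
|33 − 3| = 30.

30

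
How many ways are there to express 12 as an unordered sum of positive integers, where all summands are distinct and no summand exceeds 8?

10

They are:
8, 4
8, 3, 1
7, 5
7, 4, 1
7, 3, 2
6, 5, 1
6, 4, 2
6, 3, 2, 1
5, 4, 3
5, 4, 2, 1
Counting gives 10.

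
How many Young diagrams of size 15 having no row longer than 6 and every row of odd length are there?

13

They are:
5+5+5
5+5+3+1+1
5+5+1+1+1+1+1
5+3+3+3+1
5+3+3+1+1+1+1
5+3+1+1+1+1+1+1+1
5+1+1+1+1+1+1+1+1+1+1
3+3+3+3+3
3+3+3+3+1+1+1
3+3+3+1+1+1+1+1+1
3+3+1+1+1+1+1+1+1+1+1
3+1+1+1+1+1+1+1+1+1+1+1+1
1+1+1+1+1+1+1+1+1+1+1+1+1+1+1
Counting gives 13.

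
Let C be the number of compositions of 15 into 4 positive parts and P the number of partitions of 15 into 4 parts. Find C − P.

Ordered (compositions into 4 parts): C(14,3) = 364.
Partitions of 15 into exactly 4 parts: 27.
Difference: 364 − 27 = 337.

337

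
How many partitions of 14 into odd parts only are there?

The partitions of 14 that satisfy the conditions:
13 + 1
11 + 3
11 + 1 + 1 + 1
9 + 5
9 + 3 + 1 + 1
9 + 1 + 1 + 1 + 1 + 1
7 + 7
7 + 5 + 1 + 1
7 + 3 + 3 + 1
7 + 3 + 1 + 1 + 1 + 1
7 + 1 + 1 + 1 + 1 + 1 + 1 + 1
5 + 5 + 3 + 1
5 + 5 + 1 + 1 + 1 + 1
5 + 3 + 3 + 3
5 + 3 + 3 + 1 + 1 + 1
5 + 3 + 1 + 1 + 1 + 1 + 1 + 1
5 + 1 + 1 + 1 + 1 + 1 + 1 + 1 + 1 + 1
3 + 3 + 3 + 3 + 1 + 1
3 + 3 + 3 + 1 + 1 + 1 + 1 + 1
3 + 3 + 1 + 1 + 1 + 1 + 1 + 1 + 1 + 1
3 + 1 + 1 + 1 + 1 + 1 + 1 + 1 + 1 + 1 + 1 + 1
1 + 1 + 1 + 1 + 1 + 1 + 1 + 1 + 1 + 1 + 1 + 1 + 1 + 1

22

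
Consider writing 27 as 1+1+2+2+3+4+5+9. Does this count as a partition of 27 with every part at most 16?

Yes

The parts sum to 27, and the condition 'no summand exceeds 16' holds.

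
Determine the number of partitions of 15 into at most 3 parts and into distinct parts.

Listing the qualifying partitions of 15:
15
14, 1
13, 2
12, 3
12, 2, 1
11, 4
11, 3, 1
10, 5
10, 4, 1
10, 3, 2
9, 6
9, 5, 1
9, 4, 2
8, 7
8, 6, 1
8, 5, 2
8, 4, 3
7, 6, 2
7, 5, 3
6, 5, 4
Counting gives 20.

20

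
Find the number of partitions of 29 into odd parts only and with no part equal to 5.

134

Enumerating by decreasing first part gives 134 partitions in all.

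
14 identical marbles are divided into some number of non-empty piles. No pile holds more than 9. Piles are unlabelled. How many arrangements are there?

Enumerating by decreasing first part gives 123 partitions in all.

123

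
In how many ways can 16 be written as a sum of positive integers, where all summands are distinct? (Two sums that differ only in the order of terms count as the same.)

A partial list (first 12 by largest part):
16
15,1
14,2
13,3
13,2,1
12,4
12,3,1
11,5
11,4,1
11,3,2
10,6
10,5,1
…and 20 more, for 32 total.

32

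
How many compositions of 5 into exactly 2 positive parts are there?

4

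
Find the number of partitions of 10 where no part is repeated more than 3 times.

29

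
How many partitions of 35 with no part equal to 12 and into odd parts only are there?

585

Systematic enumeration (by largest part, then next-largest, …) yields 585.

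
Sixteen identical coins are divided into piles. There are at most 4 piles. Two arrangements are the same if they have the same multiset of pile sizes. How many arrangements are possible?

64

A partial list (first 12 by largest part):
16
15 + 1
14 + 2
14 + 1 + 1
13 + 3
13 + 2 + 1
13 + 1 + 1 + 1
12 + 4
12 + 3 + 1
12 + 2 + 2
12 + 2 + 1 + 1
11 + 5
…and 52 more, for 64 total.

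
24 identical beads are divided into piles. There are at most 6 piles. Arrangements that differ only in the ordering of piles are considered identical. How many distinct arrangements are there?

532

Enumerating by decreasing first part gives 532 partitions in all.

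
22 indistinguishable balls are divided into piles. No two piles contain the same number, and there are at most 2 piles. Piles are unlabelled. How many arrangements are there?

11

The partitions of 22 that satisfy the conditions:
22
21, 1
20, 2
19, 3
18, 4
17, 5
16, 6
15, 7
14, 8
13, 9
12, 10
Counting gives 11.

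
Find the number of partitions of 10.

42

There are too many to list fully; the first 12 (by largest part) are:
10
9, 1
8, 2
8, 1, 1
7, 3
7, 2, 1
7, 1, 1, 1
6, 4
6, 3, 1
6, 2, 2
6, 2, 1, 1
6, 1, 1, 1, 1
…and 30 more, for 42 total.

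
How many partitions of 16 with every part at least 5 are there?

They are:
16
11 + 5
10 + 6
9 + 7
8 + 8
6 + 5 + 5
That's 6 in total.

6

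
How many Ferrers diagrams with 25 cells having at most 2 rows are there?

13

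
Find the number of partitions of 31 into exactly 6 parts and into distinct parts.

A partial list (first 12 by largest part):
16+5+4+3+2+1
15+6+4+3+2+1
14+7+4+3+2+1
14+6+5+3+2+1
13+8+4+3+2+1
13+7+5+3+2+1
13+6+5+4+2+1
12+9+4+3+2+1
12+8+5+3+2+1
12+7+6+3+2+1
12+7+5+4+2+1
12+6+5+4+3+1
…and 23 more, for 35 total.

35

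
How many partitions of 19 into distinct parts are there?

54

There are too many to list fully; the first 12 (by largest part) are:
19
18,1
17,2
16,3
16,2,1
15,4
15,3,1
14,5
14,4,1
14,3,2
13,6
13,5,1
…and 42 more, for 54 total.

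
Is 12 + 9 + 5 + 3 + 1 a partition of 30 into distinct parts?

The parts sum to 30, and the condition 'all summands are distinct' holds.

Yes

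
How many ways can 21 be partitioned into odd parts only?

76

Enumerating by decreasing first part gives 76 partitions in all.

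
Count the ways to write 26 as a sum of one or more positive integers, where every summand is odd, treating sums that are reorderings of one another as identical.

A full systematic count gives 165.

165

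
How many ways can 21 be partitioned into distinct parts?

76

Counting exhaustively, 76 partitions satisfy the conditions.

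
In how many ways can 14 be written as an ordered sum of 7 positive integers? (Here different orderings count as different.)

1716

Equivalently, choose which 6 of the 13 gaps become plus signs: C(13,6) = 1716.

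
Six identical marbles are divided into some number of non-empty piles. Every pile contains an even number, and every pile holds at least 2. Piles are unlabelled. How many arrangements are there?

The partitions of 6 that satisfy the conditions:
6
4+2
2+2+2
Counting gives 3.

3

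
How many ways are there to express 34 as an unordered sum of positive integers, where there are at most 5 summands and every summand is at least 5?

124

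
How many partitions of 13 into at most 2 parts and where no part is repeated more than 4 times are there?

Enumerating:
13
12,1
11,2
10,3
9,4
8,5
7,6

7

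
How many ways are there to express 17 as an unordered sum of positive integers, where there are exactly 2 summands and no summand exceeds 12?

4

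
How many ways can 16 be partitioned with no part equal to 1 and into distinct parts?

17

They are:
16
14 + 2
13 + 3
12 + 4
11 + 5
11 + 3 + 2
10 + 6
10 + 4 + 2
9 + 7
9 + 5 + 2
9 + 4 + 3
8 + 6 + 2
8 + 5 + 3
7 + 6 + 3
7 + 5 + 4
7 + 4 + 3 + 2
6 + 5 + 3 + 2
That's 17 in total.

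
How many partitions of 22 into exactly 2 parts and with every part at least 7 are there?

The partitions of 22 that satisfy the conditions:
15,7
14,8
13,9
12,10
11,11

5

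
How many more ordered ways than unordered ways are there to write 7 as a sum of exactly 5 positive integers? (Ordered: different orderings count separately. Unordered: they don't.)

13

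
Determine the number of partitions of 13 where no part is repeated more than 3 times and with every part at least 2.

Enumerating:
13
11,2
10,3
9,4
9,2,2
8,5
8,3,2
7,6
7,4,2
7,3,3
7,2,2,2
6,5,2
6,4,3
6,3,2,2
5,5,3
5,4,4
5,4,2,2
5,3,3,2
4,4,3,2
4,3,3,3
4,3,2,2,2
3,3,3,2,2
Counting gives 22.

22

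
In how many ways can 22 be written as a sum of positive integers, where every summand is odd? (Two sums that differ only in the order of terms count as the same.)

89

There are 89 such partitions.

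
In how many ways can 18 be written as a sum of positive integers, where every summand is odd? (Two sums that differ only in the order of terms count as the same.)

There are too many to list fully; the first 12 (by largest part) are:
17, 1
15, 3
15, 1, 1, 1
13, 5
13, 3, 1, 1
13, 1, 1, 1, 1, 1
11, 7
11, 5, 1, 1
11, 3, 3, 1
11, 3, 1, 1, 1, 1
11, 1, 1, 1, 1, 1, 1, 1
9, 9
…and 34 more, for 46 total.

46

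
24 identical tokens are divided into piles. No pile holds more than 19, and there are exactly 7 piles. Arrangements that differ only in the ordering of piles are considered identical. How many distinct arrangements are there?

201

There are 201 such partitions.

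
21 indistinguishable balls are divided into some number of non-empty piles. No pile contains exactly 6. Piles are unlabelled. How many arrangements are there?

Counting exhaustively, 616 partitions satisfy the conditions.

616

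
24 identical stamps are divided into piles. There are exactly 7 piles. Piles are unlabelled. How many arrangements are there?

201

Enumerating by decreasing first part gives 201 partitions in all.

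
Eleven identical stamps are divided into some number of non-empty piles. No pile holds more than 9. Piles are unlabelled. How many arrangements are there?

There are too many to list fully; the first 12 (by largest part) are:
9,2
9,1,1
8,3
8,2,1
8,1,1,1
7,4
7,3,1
7,2,2
7,2,1,1
7,1,1,1,1
6,5
6,4,1
…and 42 more, for 54 total.

54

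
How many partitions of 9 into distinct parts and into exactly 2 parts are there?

4

Listing the qualifying partitions of 9:
8, 1
7, 2
6, 3
5, 4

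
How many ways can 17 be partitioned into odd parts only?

There are too many to list fully; the first 12 (by largest part) are:
17
15,1,1
13,3,1
13,1,1,1,1
11,5,1
11,3,3
11,3,1,1,1
11,1,1,1,1,1,1
9,7,1
9,5,3
9,5,1,1,1
9,3,3,1,1
…and 26 more, for 38 total.

38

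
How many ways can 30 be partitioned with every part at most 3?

Enumerating by decreasing first part gives 91 partitions in all.

91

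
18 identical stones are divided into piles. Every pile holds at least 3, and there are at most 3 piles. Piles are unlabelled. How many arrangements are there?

Listing the qualifying partitions of 18:
18
15,3
14,4
13,5
12,6
12,3,3
11,7
11,4,3
10,8
10,5,3
10,4,4
9,9
9,6,3
9,5,4
8,7,3
8,6,4
8,5,5
7,7,4
7,6,5
6,6,6
Counting gives 20.

20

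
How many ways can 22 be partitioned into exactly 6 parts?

Direct enumeration gives 136 partitions.

136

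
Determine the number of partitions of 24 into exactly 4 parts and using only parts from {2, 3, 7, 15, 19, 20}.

2

The partitions of 24 that satisfy the conditions:
15 + 3 + 3 + 3
7 + 7 + 7 + 3
That's 2 in total.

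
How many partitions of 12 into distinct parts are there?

Enumerating:
12
11, 1
10, 2
9, 3
9, 2, 1
8, 4
8, 3, 1
7, 5
7, 4, 1
7, 3, 2
6, 5, 1
6, 4, 2
6, 3, 2, 1
5, 4, 3
5, 4, 2, 1
That's 15 in total.

15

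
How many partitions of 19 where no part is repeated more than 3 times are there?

A full systematic count gives 258.

258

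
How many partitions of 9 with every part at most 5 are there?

They are:
5+4
5+3+1
5+2+2
5+2+1+1
5+1+1+1+1
4+4+1
4+3+2
4+3+1+1
4+2+2+1
4+2+1+1+1
4+1+1+1+1+1
3+3+3
3+3+2+1
3+3+1+1+1
3+2+2+2
3+2+2+1+1
3+2+1+1+1+1
3+1+1+1+1+1+1
2+2+2+2+1
2+2+2+1+1+1
2+2+1+1+1+1+1
2+1+1+1+1+1+1+1
1+1+1+1+1+1+1+1+1
Counting gives 23.

23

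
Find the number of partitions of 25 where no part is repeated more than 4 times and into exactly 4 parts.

Systematic enumeration (by largest part, then next-largest, …) yields 120.

120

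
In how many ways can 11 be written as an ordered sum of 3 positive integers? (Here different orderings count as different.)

A composition of 11 into 3 positive parts is chosen by placing 2 dividers among the 10 gaps between 11 units: C(10,2) = 45.

45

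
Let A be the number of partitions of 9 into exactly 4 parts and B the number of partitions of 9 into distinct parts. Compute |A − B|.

2

Partitions of 9 into exactly 4 parts: 6.
Partitions of 9 into distinct parts: 8.
|6 − 8| = 2.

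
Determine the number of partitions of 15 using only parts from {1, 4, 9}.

Enumerating:
9, 4, 1, 1
9, 1, 1, 1, 1, 1, 1
4, 4, 4, 1, 1, 1
4, 4, 1, 1, 1, 1, 1, 1, 1
4, 1, 1, 1, 1, 1, 1, 1, 1, 1, 1, 1
1, 1, 1, 1, 1, 1, 1, 1, 1, 1, 1, 1, 1, 1, 1

6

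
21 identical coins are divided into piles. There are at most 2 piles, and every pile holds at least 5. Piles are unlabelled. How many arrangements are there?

Listing the qualifying partitions of 21:
21
5, 16
6, 15
7, 14
8, 13
9, 12
10, 11

7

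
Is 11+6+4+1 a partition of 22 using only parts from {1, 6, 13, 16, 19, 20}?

No

The parts sum to 22, and the condition 'each summand belongs to {1, 6, 13, 16, 19, 20}' is violated.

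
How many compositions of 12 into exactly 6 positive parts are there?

A composition of 12 into 6 positive parts is chosen by placing 5 dividers among the 11 gaps between 12 units: C(11,5) = 462.

462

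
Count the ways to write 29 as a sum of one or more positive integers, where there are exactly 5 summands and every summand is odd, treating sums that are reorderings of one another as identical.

47

A partial list (first 12 by largest part):
25,1,1,1,1
23,3,1,1,1
21,5,1,1,1
21,3,3,1,1
19,7,1,1,1
19,5,3,1,1
19,3,3,3,1
17,9,1,1,1
17,7,3,1,1
17,5,5,1,1
17,5,3,3,1
17,3,3,3,3
…and 35 more, for 47 total.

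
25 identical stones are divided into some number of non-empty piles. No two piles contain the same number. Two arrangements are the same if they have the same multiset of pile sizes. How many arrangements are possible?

Systematic enumeration (by largest part, then next-largest, …) yields 142.

142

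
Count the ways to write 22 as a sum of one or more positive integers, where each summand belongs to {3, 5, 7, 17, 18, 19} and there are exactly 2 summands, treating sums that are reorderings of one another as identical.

The partitions of 22 that satisfy the conditions:
19, 3
17, 5
Counting gives 2.

2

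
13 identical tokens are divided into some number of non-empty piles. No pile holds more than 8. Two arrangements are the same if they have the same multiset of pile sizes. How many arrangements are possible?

Systematic enumeration (by largest part, then next-largest, …) yields 89.

89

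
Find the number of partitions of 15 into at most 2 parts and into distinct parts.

The partitions of 15 that satisfy the conditions:
15
14+1
13+2
12+3
11+4
10+5
9+6
8+7
That's 8 in total.

8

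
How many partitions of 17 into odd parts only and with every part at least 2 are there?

6

Enumerating:
17
11,3,3
9,5,3
7,7,3
7,5,5
5,3,3,3,3
Counting gives 6.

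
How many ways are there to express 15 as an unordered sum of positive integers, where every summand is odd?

There are too many to list fully; the first 12 (by largest part) are:
15
13+1+1
11+3+1
11+1+1+1+1
9+5+1
9+3+3
9+3+1+1+1
9+1+1+1+1+1+1
7+7+1
7+5+3
7+5+1+1+1
7+3+3+1+1
…and 15 more, for 27 total.

27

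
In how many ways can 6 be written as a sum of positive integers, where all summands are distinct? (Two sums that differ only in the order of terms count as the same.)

4

The partitions of 6 that satisfy the conditions:
6
1, 5
2, 4
1, 2, 3
Counting gives 4.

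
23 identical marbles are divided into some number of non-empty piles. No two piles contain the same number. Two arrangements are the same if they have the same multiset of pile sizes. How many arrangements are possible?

104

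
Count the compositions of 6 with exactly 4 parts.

10

Equivalently, choose which 3 of the 5 gaps become plus signs: C(5,3) = 10.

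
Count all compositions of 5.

There are 4 gaps and each independently is a cut or not, giving 2^4 = 16.

16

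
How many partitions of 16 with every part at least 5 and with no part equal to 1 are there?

Listing the qualifying partitions of 16:
16
11, 5
10, 6
9, 7
8, 8
6, 5, 5

6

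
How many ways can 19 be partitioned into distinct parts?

There are too many to list fully; the first 12 (by largest part) are:
19
18 + 1
17 + 2
16 + 3
16 + 2 + 1
15 + 4
15 + 3 + 1
14 + 5
14 + 4 + 1
14 + 3 + 2
13 + 6
13 + 5 + 1
…and 42 more, for 54 total.

54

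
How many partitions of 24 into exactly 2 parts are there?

12

Enumerating:
23 + 1
22 + 2
21 + 3
20 + 4
19 + 5
18 + 6
17 + 7
16 + 8
15 + 9
14 + 10
13 + 11
12 + 12
Counting gives 12.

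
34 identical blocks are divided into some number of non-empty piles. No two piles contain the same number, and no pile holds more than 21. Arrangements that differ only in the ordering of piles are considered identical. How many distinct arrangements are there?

442

Direct enumeration gives 442 partitions.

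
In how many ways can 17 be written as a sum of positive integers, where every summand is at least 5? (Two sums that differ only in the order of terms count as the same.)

7

They are:
17
12 + 5
11 + 6
10 + 7
9 + 8
7 + 5 + 5
6 + 6 + 5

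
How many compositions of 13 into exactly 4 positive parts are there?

Place 3 bars in the 12 internal gaps of a row of 13 dots: C(12,3) = 220.

220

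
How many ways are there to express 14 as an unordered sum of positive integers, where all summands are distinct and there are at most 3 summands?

Enumerating:
14
13,1
12,2
11,3
11,2,1
10,4
10,3,1
9,5
9,4,1
9,3,2
8,6
8,5,1
8,4,2
7,6,1
7,5,2
7,4,3
6,5,3

17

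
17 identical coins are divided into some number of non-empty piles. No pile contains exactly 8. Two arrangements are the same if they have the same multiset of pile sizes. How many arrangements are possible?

267

There are 267 such partitions.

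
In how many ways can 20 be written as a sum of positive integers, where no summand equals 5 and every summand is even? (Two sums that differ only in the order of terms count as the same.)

A partial list (first 12 by largest part):
20
18+2
16+4
16+2+2
14+6
14+4+2
14+2+2+2
12+8
12+6+2
12+4+4
12+4+2+2
12+2+2+2+2
…and 30 more, for 42 total.

42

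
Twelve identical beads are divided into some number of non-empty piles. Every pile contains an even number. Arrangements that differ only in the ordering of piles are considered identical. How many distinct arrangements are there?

Listing the qualifying partitions of 12:
12
10,2
8,4
8,2,2
6,6
6,4,2
6,2,2,2
4,4,4
4,4,2,2
4,2,2,2,2
2,2,2,2,2,2
Counting gives 11.

11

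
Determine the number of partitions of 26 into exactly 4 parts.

Counting exhaustively, 136 partitions satisfy the conditions.

136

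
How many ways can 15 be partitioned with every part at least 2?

There are too many to list fully; the first 12 (by largest part) are:
15
13, 2
12, 3
11, 4
11, 2, 2
10, 5
10, 3, 2
9, 6
9, 4, 2
9, 3, 3
9, 2, 2, 2
8, 7
…and 29 more, for 41 total.

41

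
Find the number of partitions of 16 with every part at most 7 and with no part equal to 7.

Direct enumeration gives 136 partitions.

136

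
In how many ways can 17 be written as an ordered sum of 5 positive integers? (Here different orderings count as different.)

By stars and bars with positive parts, the count is C(16,4) = 1820.

1820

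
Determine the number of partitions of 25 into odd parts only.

142

Counting exhaustively, 142 partitions satisfy the conditions.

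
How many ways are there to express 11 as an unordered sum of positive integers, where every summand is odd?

They are:
11
9 + 1 + 1
7 + 3 + 1
7 + 1 + 1 + 1 + 1
5 + 5 + 1
5 + 3 + 3
5 + 3 + 1 + 1 + 1
5 + 1 + 1 + 1 + 1 + 1 + 1
3 + 3 + 3 + 1 + 1
3 + 3 + 1 + 1 + 1 + 1 + 1
3 + 1 + 1 + 1 + 1 + 1 + 1 + 1 + 1
1 + 1 + 1 + 1 + 1 + 1 + 1 + 1 + 1 + 1 + 1
That's 12 in total.

12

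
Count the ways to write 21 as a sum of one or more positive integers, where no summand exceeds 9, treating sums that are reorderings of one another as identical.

598

Enumerating by decreasing first part gives 598 partitions in all.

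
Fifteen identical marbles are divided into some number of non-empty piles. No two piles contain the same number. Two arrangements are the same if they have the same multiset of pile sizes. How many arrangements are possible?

27

A partial list (first 12 by largest part):
15
14, 1
13, 2
12, 3
12, 2, 1
11, 4
11, 3, 1
10, 5
10, 4, 1
10, 3, 2
9, 6
9, 5, 1
…and 15 more, for 27 total.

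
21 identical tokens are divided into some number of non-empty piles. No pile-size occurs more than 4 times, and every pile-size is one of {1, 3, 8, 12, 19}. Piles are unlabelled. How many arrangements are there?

7

The partitions of 21 that satisfy the conditions:
19+1+1
12+8+1
12+3+3+3
12+3+3+1+1+1
8+8+3+1+1
8+3+3+3+3+1
8+3+3+3+1+1+1+1
Counting gives 7.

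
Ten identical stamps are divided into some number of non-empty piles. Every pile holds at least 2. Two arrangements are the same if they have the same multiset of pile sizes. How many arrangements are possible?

12

They are:
10
8 + 2
7 + 3
6 + 4
6 + 2 + 2
5 + 5
5 + 3 + 2
4 + 4 + 2
4 + 3 + 3
4 + 2 + 2 + 2
3 + 3 + 2 + 2
2 + 2 + 2 + 2 + 2
Counting gives 12.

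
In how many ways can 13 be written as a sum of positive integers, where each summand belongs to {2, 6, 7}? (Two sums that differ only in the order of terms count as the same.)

2

The partitions of 13 that satisfy the conditions:
7,6
7,2,2,2
That's 2 in total.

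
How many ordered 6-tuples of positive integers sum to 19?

8568

Place 5 bars in the 18 internal gaps of a row of 19 dots: C(18,5) = 8568.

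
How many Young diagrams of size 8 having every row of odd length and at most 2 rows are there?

Enumerating:
7,1
5,3
Counting gives 2.

2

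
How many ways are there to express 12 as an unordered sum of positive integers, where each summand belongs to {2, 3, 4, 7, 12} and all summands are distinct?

2

They are:
12
7+3+2
Counting gives 2.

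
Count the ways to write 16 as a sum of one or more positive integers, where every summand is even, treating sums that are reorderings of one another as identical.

Listing the qualifying partitions of 16:
16
14 + 2
12 + 4
12 + 2 + 2
10 + 6
10 + 4 + 2
10 + 2 + 2 + 2
8 + 8
8 + 6 + 2
8 + 4 + 4
8 + 4 + 2 + 2
8 + 2 + 2 + 2 + 2
6 + 6 + 4
6 + 6 + 2 + 2
6 + 4 + 4 + 2
6 + 4 + 2 + 2 + 2
6 + 2 + 2 + 2 + 2 + 2
4 + 4 + 4 + 4
4 + 4 + 4 + 2 + 2
4 + 4 + 2 + 2 + 2 + 2
4 + 2 + 2 + 2 + 2 + 2 + 2
2 + 2 + 2 + 2 + 2 + 2 + 2 + 2
That's 22 in total.

22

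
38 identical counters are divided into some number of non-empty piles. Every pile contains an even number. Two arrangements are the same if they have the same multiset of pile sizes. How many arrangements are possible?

490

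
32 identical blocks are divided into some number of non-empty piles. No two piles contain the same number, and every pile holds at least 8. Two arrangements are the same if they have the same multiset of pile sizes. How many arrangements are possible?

14

The partitions of 32 that satisfy the conditions:
32
24, 8
23, 9
22, 10
21, 11
20, 12
19, 13
18, 14
17, 15
15, 9, 8
14, 10, 8
13, 11, 8
13, 10, 9
12, 11, 9
Counting gives 14.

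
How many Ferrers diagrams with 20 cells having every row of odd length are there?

A partial list (first 12 by largest part):
19 + 1
17 + 3
17 + 1 + 1 + 1
15 + 5
15 + 3 + 1 + 1
15 + 1 + 1 + 1 + 1 + 1
13 + 7
13 + 5 + 1 + 1
13 + 3 + 3 + 1
13 + 3 + 1 + 1 + 1 + 1
13 + 1 + 1 + 1 + 1 + 1 + 1 + 1
11 + 9
…and 52 more, for 64 total.

64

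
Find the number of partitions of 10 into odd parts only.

10

Enumerating:
9 + 1
7 + 3
7 + 1 + 1 + 1
5 + 5
5 + 3 + 1 + 1
5 + 1 + 1 + 1 + 1 + 1
3 + 3 + 3 + 1
3 + 3 + 1 + 1 + 1 + 1
3 + 1 + 1 + 1 + 1 + 1 + 1 + 1
1 + 1 + 1 + 1 + 1 + 1 + 1 + 1 + 1 + 1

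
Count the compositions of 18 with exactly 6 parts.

6188

By stars and bars with positive parts, the count is C(17,5) = 6188.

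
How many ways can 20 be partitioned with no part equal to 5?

451

Counting exhaustively, 451 partitions satisfy the conditions.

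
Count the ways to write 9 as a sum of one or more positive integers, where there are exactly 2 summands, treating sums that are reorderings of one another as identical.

Enumerating:
8+1
7+2
6+3
5+4
That's 4 in total.

4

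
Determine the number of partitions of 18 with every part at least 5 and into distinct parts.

6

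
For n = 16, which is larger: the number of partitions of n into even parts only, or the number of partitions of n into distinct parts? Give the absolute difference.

Partitions of 16 into even parts only: 22.
Partitions of 16 into distinct parts: 32.
|22 − 32| = 10.

10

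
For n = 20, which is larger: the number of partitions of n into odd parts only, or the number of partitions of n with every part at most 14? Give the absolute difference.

Partitions of 20 into odd parts only: 64.
Partitions of 20 with every part at most 14: 608.
|64 − 608| = 544.

544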